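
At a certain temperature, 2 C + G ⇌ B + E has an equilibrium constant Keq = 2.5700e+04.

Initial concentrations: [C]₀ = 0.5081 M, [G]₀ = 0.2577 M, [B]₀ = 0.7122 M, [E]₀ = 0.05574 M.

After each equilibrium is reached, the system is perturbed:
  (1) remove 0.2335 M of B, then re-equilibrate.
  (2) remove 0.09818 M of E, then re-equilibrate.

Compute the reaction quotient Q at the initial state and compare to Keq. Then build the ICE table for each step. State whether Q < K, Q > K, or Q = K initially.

Q₀ = 0.5967 vs Keq = 2.5700e+04 ⇒ Q<K, forward
Step 1:
                   C          G          B          E
  init        0.5081     0.2577     0.7122    0.05574
  Δ          -0.4823    -0.2412     0.2412     0.2412
  eq          0.0258    0.01655     0.9534     0.2969
  solve Keq expr → x = 0.2412; check Q = 2.5700e+04
Then remove 0.2335 M of B.
Step 2:
                   C          G          B          E
  init        0.0258    0.01655     0.7199     0.2969
  Δ        -0.002439  -0.001219   0.001219   0.001219
  eq         0.02336    0.01533     0.7211     0.2981
  solve Keq expr → x = 0.001219; check Q = 2.5700e+04
Then remove 0.09818 M of E.
Step 3:
                   C          G          B          E
  init       0.02336    0.01533     0.7211     0.1999
  Δ        -0.003087  -0.001544   0.001544   0.001544
  eq         0.02027    0.01379     0.7226     0.2015
  solve Keq expr → x = 0.001544; check Q = 2.5700e+04

Q₀ = 0.5967; Q < K (proceeds forward)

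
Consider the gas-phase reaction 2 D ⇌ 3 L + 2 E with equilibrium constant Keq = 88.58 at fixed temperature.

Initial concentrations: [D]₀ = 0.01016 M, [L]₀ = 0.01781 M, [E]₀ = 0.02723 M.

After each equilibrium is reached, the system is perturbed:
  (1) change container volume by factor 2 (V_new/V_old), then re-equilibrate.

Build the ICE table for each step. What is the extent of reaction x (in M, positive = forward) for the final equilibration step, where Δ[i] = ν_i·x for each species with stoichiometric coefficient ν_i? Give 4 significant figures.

Q₀ = 4.0579e-05 vs Keq = 88.58 ⇒ Q<K, forward
Step 1:
                    D           L           E
  init        0.01016     0.01781     0.02723
  Δ          -0.01014      0.0152     0.01014
  eq       2.3816e-05     0.03301     0.03737
  solve Keq expr → x = 0.005068; check Q = 88.58
Then change container volume by factor 2 (V_new/V_old).
Step 2:
                    D           L           E
  init     1.1908e-05     0.01651     0.01868
  Δ       -7.6916e-06  1.1537e-05  7.6916e-06
  eq       4.2162e-06     0.01652     0.01869
  solve Keq expr → x = 3.8458e-06; check Q = 88.58

x = 3.8458e-06 M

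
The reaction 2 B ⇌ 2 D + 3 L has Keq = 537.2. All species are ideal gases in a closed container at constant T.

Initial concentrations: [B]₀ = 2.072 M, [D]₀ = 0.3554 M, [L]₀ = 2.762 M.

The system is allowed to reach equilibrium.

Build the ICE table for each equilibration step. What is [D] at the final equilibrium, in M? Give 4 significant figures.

Q₀ = 0.6199 vs Keq = 537.2 ⇒ Q<K, forward
Step 1:
                   B          D          L
  init         2.072     0.3554      2.762
  Δ           -1.323      1.323      1.985
  eq          0.7489      1.678      4.747
  solve Keq expr → x = 0.6615; check Q = 537.2

[D]_eq = 1.678 M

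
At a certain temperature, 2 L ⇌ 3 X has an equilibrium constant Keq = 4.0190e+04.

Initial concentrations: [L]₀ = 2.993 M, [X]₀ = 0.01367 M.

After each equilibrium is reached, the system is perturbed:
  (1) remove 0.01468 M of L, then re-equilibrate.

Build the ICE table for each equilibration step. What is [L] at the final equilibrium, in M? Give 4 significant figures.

[L]_eq = 0.04622 M

Q₀ = 2.8516e-07 vs Keq = 4.0190e+04 ⇒ Q<K, forward
Step 1:
                   L          X
  init         2.993    0.01367
  Δ           -2.946       4.42
  eq         0.04656      4.433
  solve Keq expr → x = 1.473; check Q = 4.0190e+04
Then remove 0.01468 M of L.
Step 2:
                   L          X
  init       0.03188      4.433
  Δ          0.01434   -0.02151
  eq         0.04622      4.412
  solve Keq expr → x = -0.007171; check Q = 4.0190e+04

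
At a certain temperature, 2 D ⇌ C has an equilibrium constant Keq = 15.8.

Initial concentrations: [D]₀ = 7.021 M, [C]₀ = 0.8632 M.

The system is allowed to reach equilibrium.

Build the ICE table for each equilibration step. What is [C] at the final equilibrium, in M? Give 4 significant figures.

[C]_eq = 4.118 M

Q₀ = 0.01751 vs Keq = 15.8 ⇒ Q<K, forward
Step 1:
                   D          C
  I            7.021     0.8632
  C            -6.51      3.255
  E           0.5105      4.118
  solve Keq expr → x = 3.255; check Q = 15.8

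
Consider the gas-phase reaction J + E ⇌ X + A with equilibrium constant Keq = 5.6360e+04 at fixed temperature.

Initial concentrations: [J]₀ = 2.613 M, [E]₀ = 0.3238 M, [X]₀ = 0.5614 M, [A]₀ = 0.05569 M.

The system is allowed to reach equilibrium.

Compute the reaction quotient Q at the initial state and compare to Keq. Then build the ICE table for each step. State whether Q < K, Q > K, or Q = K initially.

Q₀ = 0.03695 vs Keq = 5.6360e+04 ⇒ Q<K, forward
Step 1:
                    J           E           X           A
  Initial       2.613      0.3238      0.5614     0.05569
  Change      -0.3238     -0.3238      0.3238      0.3238
  Equil         2.289  2.6036e-06      0.8852      0.3795
  solve Keq expr → x = 0.3238; check Q = 5.6360e+04

Q₀ = 0.03695; Q < K (proceeds forward)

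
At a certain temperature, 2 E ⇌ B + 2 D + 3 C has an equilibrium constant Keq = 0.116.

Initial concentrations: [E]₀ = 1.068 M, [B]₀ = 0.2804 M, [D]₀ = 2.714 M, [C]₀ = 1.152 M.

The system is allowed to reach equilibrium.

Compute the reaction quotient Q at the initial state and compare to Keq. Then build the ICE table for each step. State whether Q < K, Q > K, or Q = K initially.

Q₀ = 2.768 vs Keq = 0.116 ⇒ Q>K, reverse
Step 1:
                  E         B         D         C
  init        1.068    0.2804     2.714     1.152
  Δ           0.315   -0.1575    -0.315   -0.4725
  eq          1.383    0.1229     2.399    0.6795
  solve Keq expr → x = -0.1575; check Q = 0.116

Q₀ = 2.768; Q > K (proceeds reverse)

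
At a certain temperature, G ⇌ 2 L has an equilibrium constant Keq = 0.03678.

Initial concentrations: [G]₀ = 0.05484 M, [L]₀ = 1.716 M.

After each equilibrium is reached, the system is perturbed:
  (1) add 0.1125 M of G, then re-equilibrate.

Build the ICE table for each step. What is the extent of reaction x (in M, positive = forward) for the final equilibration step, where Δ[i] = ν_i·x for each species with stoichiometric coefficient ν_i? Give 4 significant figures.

x = 0.005475 M

Q₀ = 53.7 vs Keq = 0.03678 ⇒ Q>K, reverse
Step 1:
                    G           L
  I           0.05484       1.716
  C            0.7709      -1.542
  E            0.8257      0.1743
  solve Keq expr → x = -0.7709; check Q = 0.03678
Then add 0.1125 M of G.
Step 2:
                    G           L
  I            0.9382      0.1743
  C         -0.005475     0.01095
  E            0.9327      0.1852
  solve Keq expr → x = 0.005475; check Q = 0.03678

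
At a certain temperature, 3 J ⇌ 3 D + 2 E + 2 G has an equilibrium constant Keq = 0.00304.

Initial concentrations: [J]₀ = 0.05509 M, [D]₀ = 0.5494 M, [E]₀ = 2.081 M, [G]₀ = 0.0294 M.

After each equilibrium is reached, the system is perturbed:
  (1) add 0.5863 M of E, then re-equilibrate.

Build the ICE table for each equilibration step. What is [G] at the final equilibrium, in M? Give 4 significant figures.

[G]_eq = 0.001732 M

Q₀ = 3.713 vs Keq = 0.00304 ⇒ Q>K, reverse
Step 1:
                   J          D          E          G
  init       0.05509     0.5494      2.081     0.0294
  Δ           0.0408    -0.0408    -0.0272    -0.0272
  eq         0.09589     0.5086      2.054   0.002198
  solve Keq expr → x = -0.0136; check Q = 0.00304
Then add 0.5863 M of E.
Step 2:
                   J          D          E          G
  init       0.09589     0.5086       2.64   0.002198
  Δ       6.9827e-04 -6.9827e-04 -4.6551e-04 -4.6551e-04
  eq         0.09659     0.5079       2.64   0.001732
  solve Keq expr → x = -2.3276e-04; check Q = 0.00304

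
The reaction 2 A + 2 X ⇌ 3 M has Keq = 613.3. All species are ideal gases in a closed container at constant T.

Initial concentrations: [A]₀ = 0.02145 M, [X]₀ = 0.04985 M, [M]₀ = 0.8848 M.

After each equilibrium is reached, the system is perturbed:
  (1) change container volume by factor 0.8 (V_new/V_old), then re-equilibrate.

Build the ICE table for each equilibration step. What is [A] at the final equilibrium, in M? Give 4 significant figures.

[A]_eq = 0.1679 M

Q₀ = 6.0583e+05 vs Keq = 613.3 ⇒ Q>K, reverse
Step 1:
                  A         X         M
  init      0.02145   0.04985    0.8848
  Δ          0.1197    0.1197   -0.1795
  eq         0.1411    0.1695    0.7053
  solve Keq expr → x = -0.05983; check Q = 613.3
Then change container volume by factor 0.8 (V_new/V_old).
Step 2:
                  A         X         M
  init       0.1764    0.2119    0.8816
  Δ       -0.008478 -0.008478   0.01272
  eq         0.1679    0.2034    0.8944
  solve Keq expr → x = 0.004239; check Q = 613.3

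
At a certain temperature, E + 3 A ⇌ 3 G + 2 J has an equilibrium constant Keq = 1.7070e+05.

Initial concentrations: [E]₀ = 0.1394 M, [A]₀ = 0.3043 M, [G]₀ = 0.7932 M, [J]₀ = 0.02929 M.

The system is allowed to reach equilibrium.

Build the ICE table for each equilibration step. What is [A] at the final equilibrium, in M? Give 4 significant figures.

Q₀ = 0.109 vs Keq = 1.7070e+05 ⇒ Q<K, forward
Step 1:
                   E          A          G          J
  Initial     0.1394     0.3043     0.7932    0.02929
  Change     -0.0948    -0.2844     0.2844     0.1896
  Equil       0.0446     0.0199      1.078     0.2189
  solve Keq expr → x = 0.0948; check Q = 1.7070e+05

[A]_eq = 0.0199 M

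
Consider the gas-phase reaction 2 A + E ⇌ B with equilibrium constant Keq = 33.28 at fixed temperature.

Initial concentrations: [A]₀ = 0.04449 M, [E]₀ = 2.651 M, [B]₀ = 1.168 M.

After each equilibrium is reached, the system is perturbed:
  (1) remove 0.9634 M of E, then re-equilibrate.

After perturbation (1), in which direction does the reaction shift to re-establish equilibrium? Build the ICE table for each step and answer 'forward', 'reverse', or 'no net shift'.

Direction: reverse

Q₀ = 222.6 vs Keq = 33.28 ⇒ Q>K, reverse
Step 1:
                  A         E         B
  init      0.04449     2.651     1.168
  Δ         0.06816   0.03408  -0.03408
  eq         0.1126     2.685     1.134
  solve Keq expr → x = -0.03408; check Q = 33.28
Then remove 0.9634 M of E.
Step 2:
                  A         E         B
  init       0.1126     1.722     1.134
  Δ         0.02666   0.01333  -0.01333
  eq         0.1393     1.735     1.121
  solve Keq expr → x = -0.01333; check Q = 33.28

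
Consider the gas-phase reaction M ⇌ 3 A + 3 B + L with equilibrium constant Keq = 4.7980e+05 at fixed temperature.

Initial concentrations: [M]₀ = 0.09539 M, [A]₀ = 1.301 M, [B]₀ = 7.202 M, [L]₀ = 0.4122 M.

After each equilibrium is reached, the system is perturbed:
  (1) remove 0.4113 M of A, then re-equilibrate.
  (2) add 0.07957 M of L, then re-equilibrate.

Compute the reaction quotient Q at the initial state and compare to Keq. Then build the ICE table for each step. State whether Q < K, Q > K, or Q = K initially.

Q₀ = 3555 vs Keq = 4.7980e+05 ⇒ Q<K, forward
Step 1:
                  M         A         B         L
  I         0.09539     1.301     7.202    0.4122
  C        -0.09364    0.2809    0.2809   0.09364
  E        0.001749     1.582     7.483    0.5058
  solve Keq expr → x = 0.09364; check Q = 4.7980e+05
Then remove 0.4113 M of A.
Step 2:
                  M         A         B         L
  I        0.001749     1.171     7.483    0.5058
  C       -0.001032  0.003096  0.003096  0.001032
  E       7.1662e-04     1.174     7.486    0.5069
  solve Keq expr → x = 0.001032; check Q = 4.7980e+05
Then add 0.07957 M of L.
Step 3:
                  M         A         B         L
  I       7.1662e-04     1.174     7.486    0.5864
  C       1.1152e-04 -3.3455e-04 -3.3455e-04 -1.1152e-04
  E       8.2813e-04     1.173     7.486    0.5863
  solve Keq expr → x = -1.1152e-04; check Q = 4.7980e+05

Q₀ = 3555; Q < K (proceeds forward)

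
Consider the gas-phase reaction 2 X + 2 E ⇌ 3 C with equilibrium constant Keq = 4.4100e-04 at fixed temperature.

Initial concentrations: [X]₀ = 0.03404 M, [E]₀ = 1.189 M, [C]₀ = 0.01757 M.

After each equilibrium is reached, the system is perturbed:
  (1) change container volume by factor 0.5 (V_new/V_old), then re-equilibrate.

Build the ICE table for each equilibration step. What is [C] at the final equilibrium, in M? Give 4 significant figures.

[C]_eq = 0.02424 M

Q₀ = 0.003311 vs Keq = 4.4100e-04 ⇒ Q>K, reverse
Step 1:
                  X         E         C
  I         0.03404     1.189   0.01757
  C        0.005126  0.005126 -0.007689
  E         0.03917     1.194  0.009881
  solve Keq expr → x = -0.002563; check Q = 4.4100e-04
Then change container volume by factor 0.5 (V_new/V_old).
Step 2:
                  X         E         C
  I         0.07833     2.388   0.01976
  C       -0.002986 -0.002986  0.004479
  E         0.07535     2.385   0.02424
  solve Keq expr → x = 0.001493; check Q = 4.4100e-04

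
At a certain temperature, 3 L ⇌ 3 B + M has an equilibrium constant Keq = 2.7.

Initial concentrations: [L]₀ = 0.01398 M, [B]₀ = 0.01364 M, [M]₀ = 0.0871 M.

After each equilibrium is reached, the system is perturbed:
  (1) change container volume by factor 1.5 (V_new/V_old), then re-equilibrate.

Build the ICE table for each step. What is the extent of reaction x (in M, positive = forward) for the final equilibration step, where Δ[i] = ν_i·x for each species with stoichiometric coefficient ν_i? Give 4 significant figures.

Q₀ = 0.0809 vs Keq = 2.7 ⇒ Q<K, forward
Step 1:
                   L          B          M
  init       0.01398    0.01364     0.0871
  Δ        -0.007264   0.007264   0.002421
  eq        0.006716     0.0209    0.08952
  solve Keq expr → x = 0.002421; check Q = 2.7
Then change container volume by factor 1.5 (V_new/V_old).
Step 2:
                   L          B          M
  init      0.004477    0.01394    0.05968
  Δ       -4.3939e-04 4.3939e-04 1.4646e-04
  eq        0.004038    0.01438    0.05983
  solve Keq expr → x = 1.4646e-04; check Q = 2.7

x = 1.4646e-04 M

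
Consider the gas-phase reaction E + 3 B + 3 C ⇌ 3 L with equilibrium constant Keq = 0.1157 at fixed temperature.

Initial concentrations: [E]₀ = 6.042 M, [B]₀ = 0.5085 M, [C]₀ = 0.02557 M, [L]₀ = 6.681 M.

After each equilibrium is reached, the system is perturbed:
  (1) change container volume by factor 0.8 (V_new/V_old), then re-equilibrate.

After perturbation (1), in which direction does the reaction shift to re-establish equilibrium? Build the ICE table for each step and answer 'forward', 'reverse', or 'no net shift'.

Q₀ = 2.2453e+07 vs Keq = 0.1157 ⇒ Q>K, reverse
Step 1:
                  E         B         C         L
  init        6.042    0.5085   0.02557     6.681
  Δ          0.6674     2.002     2.002    -2.002
  eq          6.709     2.511     2.028     4.679
  solve Keq expr → x = -0.6674; check Q = 0.1157
Then change container volume by factor 0.8 (V_new/V_old).
Step 2:
                  E         B         C         L
  init        8.387     3.138     2.535     5.849
  Δ         -0.1058   -0.3174   -0.3174    0.3174
  eq          8.281     2.821     2.217     6.166
  solve Keq expr → x = 0.1058; check Q = 0.1157

Direction: forward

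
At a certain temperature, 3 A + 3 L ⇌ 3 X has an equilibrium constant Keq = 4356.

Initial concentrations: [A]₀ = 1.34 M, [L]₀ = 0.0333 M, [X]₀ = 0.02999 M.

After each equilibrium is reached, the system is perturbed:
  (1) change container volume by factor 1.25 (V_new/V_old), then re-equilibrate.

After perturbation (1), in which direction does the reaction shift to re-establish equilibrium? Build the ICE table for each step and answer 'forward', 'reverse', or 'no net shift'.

Q₀ = 0.3036 vs Keq = 4356 ⇒ Q<K, forward
Step 1:
                   A          L          X
  I             1.34     0.0333    0.02999
  C         -0.03047   -0.03047    0.03047
  E             1.31   0.002827    0.06046
  solve Keq expr → x = 0.01016; check Q = 4356
Then change container volume by factor 1.25 (V_new/V_old).
Step 2:
                   A          L          X
  I            1.048   0.002262    0.04837
  C       5.3286e-04 5.3286e-04 -5.3286e-04
  E            1.048   0.002795    0.04784
  solve Keq expr → x = -1.7762e-04; check Q = 4356

Direction: reverse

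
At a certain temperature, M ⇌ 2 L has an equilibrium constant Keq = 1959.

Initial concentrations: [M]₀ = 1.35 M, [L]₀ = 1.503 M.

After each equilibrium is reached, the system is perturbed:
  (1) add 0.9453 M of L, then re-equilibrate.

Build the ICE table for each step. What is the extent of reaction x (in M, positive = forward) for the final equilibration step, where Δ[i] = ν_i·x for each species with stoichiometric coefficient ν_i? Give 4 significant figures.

x = -0.004449 M

Q₀ = 1.673 vs Keq = 1959 ⇒ Q<K, forward
Step 1:
                   M          L
  I             1.35      1.503
  C           -1.341      2.682
  E         0.008941      4.185
  solve Keq expr → x = 1.341; check Q = 1959
Then add 0.9453 M of L.
Step 2:
                   M          L
  I         0.008941       5.13
  C         0.004449  -0.008897
  E          0.01339      5.122
  solve Keq expr → x = -0.004449; check Q = 1959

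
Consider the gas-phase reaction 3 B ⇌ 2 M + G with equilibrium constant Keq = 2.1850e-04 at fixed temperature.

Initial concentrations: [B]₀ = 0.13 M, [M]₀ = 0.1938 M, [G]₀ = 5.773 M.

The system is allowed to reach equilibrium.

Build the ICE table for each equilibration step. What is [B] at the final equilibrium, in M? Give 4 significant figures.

Q₀ = 98.69 vs Keq = 2.1850e-04 ⇒ Q>K, reverse
Step 1:
                    B           M           G
  Initial        0.13      0.1938       5.773
  Change       0.2882     -0.1921    -0.09606
  Equil        0.4182    0.001678       5.677
  solve Keq expr → x = -0.09606; check Q = 2.1850e-04

[B]_eq = 0.4182 M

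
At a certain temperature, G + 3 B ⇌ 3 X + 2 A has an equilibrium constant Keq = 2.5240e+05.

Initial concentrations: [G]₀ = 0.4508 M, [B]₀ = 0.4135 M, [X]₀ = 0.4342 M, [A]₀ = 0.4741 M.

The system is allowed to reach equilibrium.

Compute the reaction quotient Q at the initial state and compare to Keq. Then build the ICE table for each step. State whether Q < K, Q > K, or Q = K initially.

Q₀ = 0.5773 vs Keq = 2.5240e+05 ⇒ Q<K, forward
Step 1:
                  G         B         X         A
  I          0.4508    0.4135    0.4342    0.4741
  C         -0.1326   -0.3977    0.3977    0.2652
  E          0.3182   0.01576    0.8319    0.7393
  solve Keq expr → x = 0.1326; check Q = 2.5240e+05

Q₀ = 0.5773; Q < K (proceeds forward)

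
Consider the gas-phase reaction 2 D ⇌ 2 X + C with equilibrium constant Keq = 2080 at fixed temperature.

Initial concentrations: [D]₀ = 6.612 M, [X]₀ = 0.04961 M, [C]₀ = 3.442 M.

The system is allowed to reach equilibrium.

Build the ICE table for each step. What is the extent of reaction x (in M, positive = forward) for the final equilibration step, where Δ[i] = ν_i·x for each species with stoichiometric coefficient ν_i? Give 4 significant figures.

Q₀ = 1.9377e-04 vs Keq = 2080 ⇒ Q<K, forward
Step 1:
                   D          X          C
  I            6.612    0.04961      3.442
  C           -6.258      6.258      3.129
  E           0.3545      6.307      6.571
  solve Keq expr → x = 3.129; check Q = 2080

x = 3.129 M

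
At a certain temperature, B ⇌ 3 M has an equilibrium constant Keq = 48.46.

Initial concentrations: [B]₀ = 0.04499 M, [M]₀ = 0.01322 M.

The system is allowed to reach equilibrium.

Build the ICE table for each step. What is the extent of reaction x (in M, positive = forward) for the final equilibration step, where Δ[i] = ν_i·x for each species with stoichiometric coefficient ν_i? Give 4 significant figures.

x = 0.04492 M

Q₀ = 5.1354e-05 vs Keq = 48.46 ⇒ Q<K, forward
Step 1:
                   B          M
  Initial    0.04499    0.01322
  Change    -0.04492     0.1348
  Equil   6.6882e-05      0.148
  solve Keq expr → x = 0.04492; check Q = 48.46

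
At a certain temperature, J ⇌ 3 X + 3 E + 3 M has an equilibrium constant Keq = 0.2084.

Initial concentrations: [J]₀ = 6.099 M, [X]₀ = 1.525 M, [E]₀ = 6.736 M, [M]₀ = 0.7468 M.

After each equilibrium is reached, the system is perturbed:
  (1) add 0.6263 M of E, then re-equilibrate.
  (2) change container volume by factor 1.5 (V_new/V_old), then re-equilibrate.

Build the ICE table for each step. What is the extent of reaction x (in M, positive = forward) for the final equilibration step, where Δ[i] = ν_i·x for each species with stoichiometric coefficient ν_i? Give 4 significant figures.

x = 0.04931 M

Q₀ = 74.02 vs Keq = 0.2084 ⇒ Q>K, reverse
Step 1:
                    J           X           E           M
  Initial       6.099       1.525       6.736      0.7468
  Change       0.1875     -0.5626     -0.5626     -0.5626
  Equil         6.287      0.9624       6.173      0.1842
  solve Keq expr → x = -0.1875; check Q = 0.2084
Then add 0.6263 M of E.
Step 2:
                    J           X           E           M
  Initial       6.287      0.9624         6.8      0.1842
  Change     0.004695    -0.01409    -0.01409    -0.01409
  Equil         6.291      0.9483       6.786      0.1701
  solve Keq expr → x = -0.004695; check Q = 0.2084
Then change container volume by factor 1.5 (V_new/V_old).
Step 3:
                    J           X           E           M
  Initial       4.194      0.6322       4.524      0.1134
  Change     -0.04931      0.1479      0.1479      0.1479
  Equil         4.145      0.7801       4.672      0.2613
  solve Keq expr → x = 0.04931; check Q = 0.2084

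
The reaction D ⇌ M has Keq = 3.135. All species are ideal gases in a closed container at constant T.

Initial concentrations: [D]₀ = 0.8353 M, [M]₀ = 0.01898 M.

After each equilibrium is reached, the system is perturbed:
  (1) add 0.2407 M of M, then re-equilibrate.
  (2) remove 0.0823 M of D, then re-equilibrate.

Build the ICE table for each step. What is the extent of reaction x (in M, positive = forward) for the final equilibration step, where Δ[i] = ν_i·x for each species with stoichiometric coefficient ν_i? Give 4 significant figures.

x = -0.0624 M

Q₀ = 0.02272 vs Keq = 3.135 ⇒ Q<K, forward
Step 1:
                    D           M
  I            0.8353     0.01898
  C           -0.6287      0.6287
  E            0.2066      0.6477
  solve Keq expr → x = 0.6287; check Q = 3.135
Then add 0.2407 M of M.
Step 2:
                    D           M
  I            0.2066      0.8884
  C           0.05821    -0.05821
  E            0.2648      0.8302
  solve Keq expr → x = -0.05821; check Q = 3.135
Then remove 0.0823 M of D.
Step 3:
                    D           M
  I            0.1825      0.8302
  C            0.0624     -0.0624
  E            0.2449      0.7678
  solve Keq expr → x = -0.0624; check Q = 3.135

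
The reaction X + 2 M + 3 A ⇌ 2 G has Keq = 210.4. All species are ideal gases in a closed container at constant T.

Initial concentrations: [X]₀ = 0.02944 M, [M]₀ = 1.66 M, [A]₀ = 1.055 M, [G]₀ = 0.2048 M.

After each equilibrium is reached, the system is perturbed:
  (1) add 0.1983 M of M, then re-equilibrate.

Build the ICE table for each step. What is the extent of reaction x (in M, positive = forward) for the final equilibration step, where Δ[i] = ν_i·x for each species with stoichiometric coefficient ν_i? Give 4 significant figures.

x = 2.9511e-05 M

Q₀ = 0.4403 vs Keq = 210.4 ⇒ Q<K, forward
Step 1:
                    X           M           A           G
  I           0.02944        1.66       1.055      0.2048
  C           -0.0293     -0.0586    -0.08789      0.0586
  E        1.4215e-04       1.601      0.9671      0.2634
  solve Keq expr → x = 0.0293; check Q = 210.4
Then add 0.1983 M of M.
Step 2:
                    X           M           A           G
  I        1.4215e-04         1.8      0.9671      0.2634
  C       -2.9511e-05 -5.9022e-05 -8.8533e-05  5.9022e-05
  E        1.1264e-04         1.8       0.967      0.2635
  solve Keq expr → x = 2.9511e-05; check Q = 210.4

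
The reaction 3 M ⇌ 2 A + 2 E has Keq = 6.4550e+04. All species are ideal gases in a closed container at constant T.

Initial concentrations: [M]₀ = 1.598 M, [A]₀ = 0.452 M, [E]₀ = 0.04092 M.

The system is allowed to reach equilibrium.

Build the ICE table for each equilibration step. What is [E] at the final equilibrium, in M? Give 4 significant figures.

Q₀ = 8.3834e-05 vs Keq = 6.4550e+04 ⇒ Q<K, forward
Step 1:
                  M         A         E
  Initial     1.598     0.452   0.04092
  Change     -1.564     1.042     1.042
  Equil     0.03437     1.494     1.083
  solve Keq expr → x = 0.5212; check Q = 6.4550e+04

[E]_eq = 1.083 M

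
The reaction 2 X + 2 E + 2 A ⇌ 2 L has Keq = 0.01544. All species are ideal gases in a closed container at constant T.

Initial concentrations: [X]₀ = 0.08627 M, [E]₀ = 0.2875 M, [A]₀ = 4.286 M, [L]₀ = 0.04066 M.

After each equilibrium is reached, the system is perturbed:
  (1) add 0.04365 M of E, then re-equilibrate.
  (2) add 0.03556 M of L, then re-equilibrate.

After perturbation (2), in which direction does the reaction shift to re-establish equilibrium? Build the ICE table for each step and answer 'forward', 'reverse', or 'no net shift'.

Direction: reverse

Q₀ = 0.1463 vs Keq = 0.01544 ⇒ Q>K, reverse
Step 1:
                  X         E         A         L
  I         0.08627    0.2875     4.286   0.04066
  C         0.02259   0.02259   0.02259  -0.02259
  E          0.1089    0.3101     4.309   0.01807
  solve Keq expr → x = -0.01129; check Q = 0.01544
Then add 0.04365 M of E.
Step 2:
                  X         E         A         L
  I          0.1089    0.3537     4.309   0.01807
  C       -0.002033 -0.002033 -0.002033  0.002033
  E          0.1068    0.3517     4.307   0.02011
  solve Keq expr → x = 0.001017; check Q = 0.01544
Then add 0.03556 M of L.
Step 3:
                  X         E         A         L
  I          0.1068    0.3517     4.307   0.05567
  C         0.02807   0.02807   0.02807  -0.02807
  E          0.1349    0.3798     4.335   0.02759
  solve Keq expr → x = -0.01404; check Q = 0.01544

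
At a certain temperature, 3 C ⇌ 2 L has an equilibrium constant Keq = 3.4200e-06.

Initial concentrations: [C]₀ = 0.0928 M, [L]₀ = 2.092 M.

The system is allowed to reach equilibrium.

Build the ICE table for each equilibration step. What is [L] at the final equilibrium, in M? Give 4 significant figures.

[L]_eq = 0.01066 M

Q₀ = 5476 vs Keq = 3.4200e-06 ⇒ Q>K, reverse
Step 1:
                    C           L
  Initial      0.0928       2.092
  Change        3.122      -2.081
  Equil         3.215     0.01066
  solve Keq expr → x = -1.041; check Q = 3.4200e-06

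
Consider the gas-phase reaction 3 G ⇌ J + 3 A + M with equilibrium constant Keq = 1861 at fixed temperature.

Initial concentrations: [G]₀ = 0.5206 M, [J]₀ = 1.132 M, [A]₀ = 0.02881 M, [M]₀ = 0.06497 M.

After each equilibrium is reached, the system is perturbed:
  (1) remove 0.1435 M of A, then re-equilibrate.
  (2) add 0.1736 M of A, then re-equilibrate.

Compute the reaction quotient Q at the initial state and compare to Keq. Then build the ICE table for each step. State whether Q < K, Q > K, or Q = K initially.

Q₀ = 1.2465e-05; Q < K (proceeds forward)

Q₀ = 1.2465e-05 vs Keq = 1861 ⇒ Q<K, forward
Step 1:
                  G         J         A         M
  Initial    0.5206     1.132   0.02881   0.06497
  Change    -0.4923    0.1641    0.4923    0.1641
  Equil     0.02827     1.296    0.5211    0.2291
  solve Keq expr → x = 0.1641; check Q = 1861
Then remove 0.1435 M of A.
Step 2:
                  G         J         A         M
  Initial   0.02827     1.296    0.3776    0.2291
  Change    -0.0073  0.002433    0.0073  0.002433
  Equil     0.02097     1.299    0.3849    0.2315
  solve Keq expr → x = 0.002433; check Q = 1861
Then add 0.1736 M of A.
Step 3:
                  G         J         A         M
  Initial   0.02097     1.299    0.5585    0.2315
  Change   0.008824 -0.002941 -0.008824 -0.002941
  Equil     0.02979     1.296    0.5497    0.2286
  solve Keq expr → x = -0.002941; check Q = 1861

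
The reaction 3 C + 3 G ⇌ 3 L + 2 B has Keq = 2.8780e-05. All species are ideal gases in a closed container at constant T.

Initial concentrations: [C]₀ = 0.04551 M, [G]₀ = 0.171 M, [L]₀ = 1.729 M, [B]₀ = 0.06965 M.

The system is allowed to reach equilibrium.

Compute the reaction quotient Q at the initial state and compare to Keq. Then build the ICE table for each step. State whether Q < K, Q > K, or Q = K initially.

Q₀ = 5.3201e+04 vs Keq = 2.8780e-05 ⇒ Q>K, reverse
Step 1:
                  C         G         L         B
  Initial   0.04551     0.171     1.729   0.06965
  Change     0.1044    0.1044   -0.1044  -0.06963
  Equil        0.15    0.2754     1.625 2.1748e-05
  solve Keq expr → x = -0.03481; check Q = 2.8780e-05

Q₀ = 5.3201e+04; Q > K (proceeds reverse)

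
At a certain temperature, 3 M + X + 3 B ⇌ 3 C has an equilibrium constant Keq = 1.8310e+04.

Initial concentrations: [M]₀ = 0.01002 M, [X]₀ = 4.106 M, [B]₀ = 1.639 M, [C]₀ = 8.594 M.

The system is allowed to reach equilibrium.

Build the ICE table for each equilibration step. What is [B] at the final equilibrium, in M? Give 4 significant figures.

Q₀ = 3.4900e+07 vs Keq = 1.8310e+04 ⇒ Q>K, reverse
Step 1:
                  M         X         B         C
  I         0.01002     4.106     1.639     8.594
  C           0.105     0.035     0.105    -0.105
  E           0.115     4.141     1.744     8.489
  solve Keq expr → x = -0.035; check Q = 1.8310e+04

[B]_eq = 1.744 M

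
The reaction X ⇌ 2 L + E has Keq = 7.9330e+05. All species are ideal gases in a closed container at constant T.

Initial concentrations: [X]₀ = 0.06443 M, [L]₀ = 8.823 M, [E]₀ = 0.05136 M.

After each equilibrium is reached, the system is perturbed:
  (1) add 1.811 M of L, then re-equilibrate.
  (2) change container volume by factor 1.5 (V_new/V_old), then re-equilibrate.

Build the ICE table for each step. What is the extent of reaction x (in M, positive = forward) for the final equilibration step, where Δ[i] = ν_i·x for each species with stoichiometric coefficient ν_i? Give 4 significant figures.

x = 6.2608e-06 M

Q₀ = 62.05 vs Keq = 7.9330e+05 ⇒ Q<K, forward
Step 1:
                    X           L           E
  Initial     0.06443       8.823     0.05136
  Change     -0.06442      0.1288     0.06442
  Equil    1.1695e-05       8.952      0.1158
  solve Keq expr → x = 0.06442; check Q = 7.9330e+05
Then add 1.811 M of L.
Step 2:
                    X           L           E
  Initial  1.1695e-05       10.76      0.1158
  Change   5.2099e-06 -1.0420e-05 -5.2099e-06
  Equil    1.6905e-05       10.76      0.1158
  solve Keq expr → x = -5.2099e-06; check Q = 7.9330e+05
Then change container volume by factor 1.5 (V_new/V_old).
Step 3:
                    X           L           E
  Initial  1.1270e-05       7.175     0.07718
  Change  -6.2608e-06  1.2522e-05  6.2608e-06
  Equil    5.0094e-06       7.175     0.07719
  solve Keq expr → x = 6.2608e-06; check Q = 7.9330e+05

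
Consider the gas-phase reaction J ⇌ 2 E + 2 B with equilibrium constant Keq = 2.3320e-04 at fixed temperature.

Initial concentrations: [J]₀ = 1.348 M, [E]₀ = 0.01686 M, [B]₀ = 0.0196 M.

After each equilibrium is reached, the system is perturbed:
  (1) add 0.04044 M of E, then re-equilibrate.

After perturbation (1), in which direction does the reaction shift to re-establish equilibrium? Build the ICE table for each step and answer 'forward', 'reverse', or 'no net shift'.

Direction: reverse

Q₀ = 8.1010e-08 vs Keq = 2.3320e-04 ⇒ Q<K, forward
Step 1:
                    J           E           B
  Initial       1.348     0.01686      0.0196
  Change     -0.05675      0.1135      0.1135
  Equil         1.291      0.1304      0.1331
  solve Keq expr → x = 0.05675; check Q = 2.3320e-04
Then add 0.04044 M of E.
Step 2:
                    J           E           B
  Initial       1.291      0.1708      0.1331
  Change     0.009325    -0.01865    -0.01865
  Equil         1.301      0.1522      0.1145
  solve Keq expr → x = -0.009325; check Q = 2.3320e-04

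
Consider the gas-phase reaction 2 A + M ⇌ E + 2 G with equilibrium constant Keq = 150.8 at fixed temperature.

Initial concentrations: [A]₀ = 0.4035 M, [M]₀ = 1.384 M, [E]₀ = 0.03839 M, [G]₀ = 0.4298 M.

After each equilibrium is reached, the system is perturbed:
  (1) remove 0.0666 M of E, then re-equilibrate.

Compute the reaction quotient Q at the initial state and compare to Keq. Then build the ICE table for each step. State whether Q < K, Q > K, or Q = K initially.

Q₀ = 0.03147 vs Keq = 150.8 ⇒ Q<K, forward
Step 1:
                    A           M           E           G
  I            0.4035       1.384     0.03839      0.4298
  C            -0.375     -0.1875      0.1875       0.375
  E           0.02848       1.196      0.2259      0.8048
  solve Keq expr → x = 0.1875; check Q = 150.8
Then remove 0.0666 M of E.
Step 2:
                    A           M           E           G
  I           0.02848       1.196      0.1593      0.8048
  C         -0.004256   -0.002128    0.002128    0.004256
  E           0.02422       1.194      0.1614      0.8091
  solve Keq expr → x = 0.002128; check Q = 150.8

Q₀ = 0.03147; Q < K (proceeds forward)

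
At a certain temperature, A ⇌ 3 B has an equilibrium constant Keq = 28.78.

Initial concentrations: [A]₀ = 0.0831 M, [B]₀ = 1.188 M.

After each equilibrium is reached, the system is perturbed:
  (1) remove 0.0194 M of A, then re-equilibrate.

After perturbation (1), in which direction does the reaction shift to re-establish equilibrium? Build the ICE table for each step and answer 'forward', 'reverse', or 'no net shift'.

Direction: reverse

Q₀ = 20.18 vs Keq = 28.78 ⇒ Q<K, forward
Step 1:
                   A          B
  init        0.0831      1.188
  Δ         -0.01701    0.05102
  eq         0.06609      1.239
  solve Keq expr → x = 0.01701; check Q = 28.78
Then remove 0.0194 M of A.
Step 2:
                   A          B
  init       0.04669      1.239
  Δ          0.01324   -0.03973
  eq         0.05994      1.199
  solve Keq expr → x = -0.01324; check Q = 28.78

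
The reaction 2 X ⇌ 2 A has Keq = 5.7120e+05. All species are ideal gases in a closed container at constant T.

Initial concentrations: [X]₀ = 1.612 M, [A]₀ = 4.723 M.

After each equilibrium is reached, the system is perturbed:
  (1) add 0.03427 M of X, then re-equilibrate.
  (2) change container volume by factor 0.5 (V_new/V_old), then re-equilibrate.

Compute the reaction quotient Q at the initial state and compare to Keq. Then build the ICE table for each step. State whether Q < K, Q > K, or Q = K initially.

Q₀ = 8.584; Q < K (proceeds forward)

Q₀ = 8.584 vs Keq = 5.7120e+05 ⇒ Q<K, forward
Step 1:
                    X           A
  init          1.612       4.723
  Δ            -1.604       1.604
  eq         0.008371       6.327
  solve Keq expr → x = 0.8018; check Q = 5.7120e+05
Then add 0.03427 M of X.
Step 2:
                    X           A
  init        0.04264       6.327
  Δ          -0.03422     0.03422
  eq         0.008416       6.361
  solve Keq expr → x = 0.01711; check Q = 5.7120e+05
Then change container volume by factor 0.5 (V_new/V_old).
Step 3:
                    X           A
  init        0.01683       12.72
  Δ                 0           0
  eq          0.01683       12.72
  solve Keq expr → x = 0; check Q = 5.7120e+05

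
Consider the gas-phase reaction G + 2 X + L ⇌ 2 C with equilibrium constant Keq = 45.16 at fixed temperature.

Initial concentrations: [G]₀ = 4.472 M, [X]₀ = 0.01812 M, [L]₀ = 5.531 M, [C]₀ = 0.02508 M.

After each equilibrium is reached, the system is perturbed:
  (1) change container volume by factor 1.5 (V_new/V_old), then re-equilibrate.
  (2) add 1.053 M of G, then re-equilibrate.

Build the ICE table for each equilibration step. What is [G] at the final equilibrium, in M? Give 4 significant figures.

Q₀ = 0.07745 vs Keq = 45.16 ⇒ Q<K, forward
Step 1:
                    G           X           L           C
  I             4.472     0.01812       5.531     0.02508
  C         -0.008431    -0.01686   -0.008431     0.01686
  E             4.464    0.001257       5.523     0.04194
  solve Keq expr → x = 0.008431; check Q = 45.16
Then change container volume by factor 1.5 (V_new/V_old).
Step 2:
                    G           X           L           C
  I             2.976  8.3807e-04       3.682     0.02796
  C        2.0047e-04  4.0093e-04  2.0047e-04 -4.0093e-04
  E             2.976    0.001239       3.682     0.02756
  solve Keq expr → x = -2.0047e-04; check Q = 45.16
Then add 1.053 M of G.
Step 3:
                    G           X           L           C
  I             4.029    0.001239       3.682     0.02756
  C       -8.3826e-05 -1.6765e-04 -8.3826e-05  1.6765e-04
  E             4.029    0.001071       3.682     0.02773
  solve Keq expr → x = 8.3826e-05; check Q = 45.16

[G]_eq = 4.029 M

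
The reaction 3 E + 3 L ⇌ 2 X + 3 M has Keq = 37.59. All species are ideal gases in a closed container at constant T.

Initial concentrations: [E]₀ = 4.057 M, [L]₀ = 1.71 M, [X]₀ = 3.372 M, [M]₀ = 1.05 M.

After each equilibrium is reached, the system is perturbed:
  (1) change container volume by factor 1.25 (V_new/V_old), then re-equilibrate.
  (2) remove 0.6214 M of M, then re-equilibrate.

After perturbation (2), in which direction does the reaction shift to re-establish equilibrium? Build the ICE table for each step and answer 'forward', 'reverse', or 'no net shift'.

Q₀ = 0.03942 vs Keq = 37.59 ⇒ Q<K, forward
Step 1:
                  E         L         X         M
  I           4.057      1.71     3.372      1.05
  C          -1.135    -1.135    0.7569     1.135
  E           2.922    0.5747     4.129     2.185
  solve Keq expr → x = 0.3784; check Q = 37.59
Then change container volume by factor 1.25 (V_new/V_old).
Step 2:
                  E         L         X         M
  I           2.337    0.4597     3.303     1.748
  C         0.02282   0.02282  -0.01521  -0.02282
  E            2.36    0.4826     3.288     1.725
  solve Keq expr → x = -0.007607; check Q = 37.59
Then remove 0.6214 M of M.
Step 3:
                  E         L         X         M
  I            2.36    0.4826     3.288     1.104
  C         -0.1174   -0.1174   0.07826    0.1174
  E           2.243    0.3652     3.366     1.221
  solve Keq expr → x = 0.03913; check Q = 37.59

Direction: forward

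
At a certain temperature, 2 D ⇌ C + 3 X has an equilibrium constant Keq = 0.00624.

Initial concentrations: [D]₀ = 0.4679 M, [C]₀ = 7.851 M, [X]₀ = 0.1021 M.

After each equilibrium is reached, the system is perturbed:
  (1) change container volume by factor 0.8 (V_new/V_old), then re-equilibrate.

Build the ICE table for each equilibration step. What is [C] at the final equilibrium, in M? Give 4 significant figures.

Q₀ = 0.03817 vs Keq = 0.00624 ⇒ Q>K, reverse
Step 1:
                   D          C          X
  I           0.4679      7.851     0.1021
  C          0.02929   -0.01464   -0.04393
  E           0.4972      7.836    0.05817
  solve Keq expr → x = -0.01464; check Q = 0.00624
Then change container volume by factor 0.8 (V_new/V_old).
Step 2:
                   D          C          X
  I           0.6215      9.795    0.07271
  C         0.006409  -0.003205  -0.009614
  E           0.6279      9.792     0.0631
  solve Keq expr → x = -0.003205; check Q = 0.00624

[C]_eq = 9.792 M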